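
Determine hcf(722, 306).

722 = 2 · 19²
306 = 2 · 3² · 17
Common: 2 = 2

2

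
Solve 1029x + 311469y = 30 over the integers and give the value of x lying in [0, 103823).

41166

Reduce mod 311469: 1029x ≡ 30 (mod 311469). With g = gcd(1029, 311469) = 3 dividing 30, divide through: 343x ≡ 10 (mod 103823).
Since gcd(343, 103823) = 1, x ≡ 10·(343)⁻¹ ≡ 41166 (mod 103823). Smallest non-negative: 41166.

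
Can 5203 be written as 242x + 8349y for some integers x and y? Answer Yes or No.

gcd(242, 8349): 8349 = 34·242 + 121; 242 = 2·121 + 0 → 121
121 divides 5203, so a solution exists.

Yes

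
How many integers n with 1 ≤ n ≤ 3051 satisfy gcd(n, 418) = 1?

Prime factors of 418: 2, 11, 19. Count integers ≤ 3051 divisible by none of them.
By inclusion–exclusion: 3051 − ⌊3051/2⌋ − ⌊3051/11⌋ − ⌊3051/19⌋ + ⌊3051/22⌋ + ⌊3051/38⌋ + ⌊3051/209⌋ − ⌊3051/418⌋ = 1314.

1314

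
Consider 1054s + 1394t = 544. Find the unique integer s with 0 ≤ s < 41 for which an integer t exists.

gcd(1054, 1394) = 34 (Euclid: 1394 = 1·1054 + 340; 1054 = 3·340 + 34; 340 = 10·34 + 0), and 34 | 544.
Extended Euclid: 1054·(4) + 1394·(-3) = 34. Scale by 16: s₀ = 64.
General solution s = s₀ + 41k; reducing mod 41 gives s = 23 (and t = -17).

23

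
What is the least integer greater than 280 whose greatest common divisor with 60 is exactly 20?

320

60 = 20·3. Any k with gcd(k, 60) = 20 is a multiple of 20, say 20s, with s coprime to 3.
Need s > 280/20, so s ≥ 15. First s ≥ 15 with gcd(s, 3) = 1 is s = 16. Thus k = 20·16 = 320.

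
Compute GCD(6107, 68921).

1

6107 = 31 · 197
68921 = 41³
Common: 1 = 1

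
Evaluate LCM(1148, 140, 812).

166460

1148 = 2² · 7 · 41; 140 = 2² · 5 · 7; 812 = 2² · 7 · 29
lcm takes max exponent of each prime: 2² · 5 · 7 · 29 · 41 = 166460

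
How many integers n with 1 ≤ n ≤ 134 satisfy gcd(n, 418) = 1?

418 = 2·11·19. Inclusion–exclusion on these primes:
134 − ⌊134/2⌋ − ⌊134/11⌋ − ⌊134/19⌋ + ⌊134/22⌋ + ⌊134/38⌋ + ⌊134/209⌋ − ⌊134/418⌋ = 57

57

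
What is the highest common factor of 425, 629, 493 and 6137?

425 = 5² · 17; 629 = 17 · 37; 493 = 17 · 29; 6137 = 17 · 19²
gcd takes min exponent of each prime: 17 = 17

17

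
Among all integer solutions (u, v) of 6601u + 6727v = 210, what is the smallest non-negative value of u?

Reduce mod 6727: 6601u ≡ 210 (mod 6727). With g = gcd(6601, 6727) = 7 dividing 210, divide through: 943u ≡ 30 (mod 961).
Since gcd(943, 961) = 1, u ≡ 30·(943)⁻¹ ≡ 639 (mod 961). Smallest non-negative: 639.

639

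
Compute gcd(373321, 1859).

169

373321 = 13² · 47²
1859 = 11 · 13²
Common: 13² = 169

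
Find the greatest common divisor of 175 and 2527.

Euclid: 2527 = 14·175 + 77; 175 = 2·77 + 21; 77 = 3·21 + 14; 21 = 1·14 + 7; 14 = 2·7 + 0. Last nonzero remainder: 7.

7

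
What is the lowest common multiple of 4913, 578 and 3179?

108086

4913 = 17³; 578 = 2 · 17²; 3179 = 11 · 17²
lcm takes max exponent of each prime: 2 · 11 · 17³ = 108086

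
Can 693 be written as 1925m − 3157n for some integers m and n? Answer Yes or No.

Yes

By Bézout, 1925m − 3157n = 693 has integer solutions iff gcd(1925, 3157) | 693.
Euclid: 3157 = 1·1925 + 1232; 1925 = 1·1232 + 693; 1232 = 1·693 + 539; 693 = 1·539 + 154; 539 = 3·154 + 77; 154 = 2·77 + 0. gcd = 77; 693 mod 77 = 0. Yes.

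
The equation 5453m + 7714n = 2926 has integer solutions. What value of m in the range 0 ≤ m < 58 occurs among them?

26

gcd(5453, 7714) = 133 (Euclid: 7714 = 1·5453 + 2261; 5453 = 2·2261 + 931; 2261 = 2·931 + 399; 931 = 2·399 + 133; 399 = 3·133 + 0), and 133 | 2926.
Extended Euclid: 5453·(17) + 7714·(-12) = 133. Scale by 22: m₀ = 374.
General solution m = m₀ + 58t; reducing mod 58 gives m = 26 (and n = -18).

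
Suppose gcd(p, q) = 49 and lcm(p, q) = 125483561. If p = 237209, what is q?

25921

Using pq = gcd(p,q)·lcm(p,q) = 49·125483561 = 6148694489, we get q = 6148694489/237209 = 25921.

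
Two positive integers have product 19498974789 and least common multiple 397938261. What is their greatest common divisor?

49

From gcd × lcm = mn: gcd = 19498974789 / 397938261 = 49.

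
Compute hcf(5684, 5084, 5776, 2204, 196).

4

5684 = 2² · 7² · 29; 5084 = 2² · 31 · 41; 5776 = 2⁴ · 19²; 2204 = 2² · 19 · 29; 196 = 2² · 7²
gcd takes min exponent of each prime: 2² = 4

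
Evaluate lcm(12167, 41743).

507887081

gcd first: 41743 = 3·12167 + 5242; 12167 = 2·5242 + 1683; 5242 = 3·1683 + 193; 1683 = 8·193 + 139; 193 = 1·139 + 54; 139 = 2·54 + 31; 54 = 1·31 + 23; 31 = 1·23 + 8; 23 = 2·8 + 7; 8 = 1·7 + 1; 7 = 7·1 + 0 → gcd = 1
lcm = 12167·41743/gcd = 507887081/1 = 507887081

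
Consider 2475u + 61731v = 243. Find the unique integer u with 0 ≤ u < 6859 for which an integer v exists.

Reduce mod 61731: 2475u ≡ 243 (mod 61731). With g = gcd(2475, 61731) = 9 dividing 243, divide through: 275u ≡ 27 (mod 6859).
Since gcd(275, 6859) = 1, u ≡ 27·(275)⁻¹ ≡ 3043 (mod 6859). Smallest non-negative: 3043.

3043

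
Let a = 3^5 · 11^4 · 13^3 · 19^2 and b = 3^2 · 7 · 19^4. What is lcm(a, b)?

max exponent per prime: 3^5 · 7 · 11^4 · 13^3 · 19^4 = 7130492295743817

7130492295743817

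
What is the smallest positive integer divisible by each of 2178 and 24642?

gcd first: 24642 = 11·2178 + 684; 2178 = 3·684 + 126; 684 = 5·126 + 54; 126 = 2·54 + 18; 54 = 3·18 + 0 → gcd = 18
lcm = 2178·24642/gcd = 53670276/18 = 2981682

2981682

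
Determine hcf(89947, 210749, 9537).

187

gcd(89947, 210749): 210749 = 2·89947 + 30855; 89947 = 2·30855 + 28237; 30855 = 1·28237 + 2618; 28237 = 10·2618 + 2057; 2618 = 1·2057 + 561; 2057 = 3·561 + 374; 561 = 1·374 + 187; 374 = 2·187 + 0 → 187
gcd(187, 9537): 9537 = 51·187 + 0 → 187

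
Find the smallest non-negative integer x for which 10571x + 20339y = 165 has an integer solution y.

Euclid: 20339 = 1·10571 + 9768; 10571 = 1·9768 + 803; 9768 = 12·803 + 132; 803 = 6·132 + 11; 132 = 12·11 + 0 → gcd = 11; 165 = 11·15.
Back-substitution yields 10571·(152) + 20339·(-79) = 11, so one solution is x = 152·15 = 2280, y = -79·15 = -1185.
Solutions in x differ by 20339/11 = 1849; the one in [0, 1849) is 2280 mod 1849 = 431.

431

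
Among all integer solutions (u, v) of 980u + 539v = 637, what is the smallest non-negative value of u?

Euclid: 980 = 1·539 + 441; 539 = 1·441 + 98; 441 = 4·98 + 49; 98 = 2·49 + 0 → gcd = 49; 637 = 49·13.
Back-substitution yields 980·(5) + 539·(-9) = 49, so one solution is u = 5·13 = 65, v = -9·13 = -117.
Solutions in u differ by 539/49 = 11; the one in [0, 11) is 65 mod 11 = 10.

10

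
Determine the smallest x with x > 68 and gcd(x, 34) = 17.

85

gcd(x, 34) = 17 forces 17 | x; write x = 17s. Then gcd(17s, 17·2) = 17·gcd(s, 2), so need gcd(s, 2) = 1.
17s > 68 gives s ≥ 5. The least s ≥ 5 coprime to 2 is 5, so x = 17·5 = 85.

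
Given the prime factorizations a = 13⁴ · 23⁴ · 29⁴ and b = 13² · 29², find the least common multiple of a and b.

max exponent per prime: 13⁴ · 23⁴ · 29⁴ = 5652970835710081

5652970835710081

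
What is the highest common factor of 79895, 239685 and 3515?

95

79895 = 5 · 19 · 29²; 239685 = 3 · 5 · 19 · 29²; 3515 = 5 · 19 · 37
gcd takes min exponent of each prime: 5 · 19 = 95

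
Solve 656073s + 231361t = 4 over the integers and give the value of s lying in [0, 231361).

Euclid: 656073 = 2·231361 + 193351; 231361 = 1·193351 + 38010; 193351 = 5·38010 + 3301; 38010 = 11·3301 + 1699; 3301 = 1·1699 + 1602; 1699 = 1·1602 + 97; 1602 = 16·97 + 50; 97 = 1·50 + 47; 50 = 1·47 + 3; 47 = 15·3 + 2; 3 = 1·2 + 1; 2 = 2·1 + 0 → gcd = 1; 4 = 1·4.
Back-substitution yields 656073·(78709) + 231361·(-223196) = 1, so one solution is s = 78709·4 = 314836, t = -223196·4 = -892784.
Solutions in s differ by 231361/1 = 231361; the one in [0, 231361) is 314836 mod 231361 = 83475.

83475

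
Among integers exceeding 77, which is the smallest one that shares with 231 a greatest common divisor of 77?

Multiples of 77 above 77: 77·2, 77·3, … . Need the cofactor coprime to 231/77 = 3.
Checking s = 2, 3, … the first with gcd(s, 3) = 1 is s = 2, giving 154.

154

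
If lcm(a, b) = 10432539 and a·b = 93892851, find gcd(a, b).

gcd·lcm = product, so gcd = 93892851/10432539 = 9.

9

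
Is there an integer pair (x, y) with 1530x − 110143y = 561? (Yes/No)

By Bézout, 1530x − 110143y = 561 has integer solutions iff gcd(1530, 110143) | 561.
Euclid: 110143 = 71·1530 + 1513; 1530 = 1·1513 + 17; 1513 = 89·17 + 0. gcd = 17; 561 mod 17 = 0. Yes.

Yes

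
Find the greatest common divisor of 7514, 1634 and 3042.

gcd(7514, 1634): 7514 = 4·1634 + 978; 1634 = 1·978 + 656; 978 = 1·656 + 322; 656 = 2·322 + 12; 322 = 26·12 + 10; 12 = 1·10 + 2; 10 = 5·2 + 0 → 2
gcd(2, 3042): 3042 = 1521·2 + 0 → 2

2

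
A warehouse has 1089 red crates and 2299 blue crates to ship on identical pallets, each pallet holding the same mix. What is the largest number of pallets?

1089 = 3² · 11²
2299 = 11² · 19
Common: 11² = 121

121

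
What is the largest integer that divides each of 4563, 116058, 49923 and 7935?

4563 = 3³ · 13²; 116058 = 2 · 3 · 23 · 29²; 49923 = 3³ · 43²; 7935 = 3 · 5 · 23²
gcd takes min exponent of each prime: 3 = 3

3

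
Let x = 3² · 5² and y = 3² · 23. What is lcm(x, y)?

max exponent per prime: 3² · 5² · 23 = 5175

5175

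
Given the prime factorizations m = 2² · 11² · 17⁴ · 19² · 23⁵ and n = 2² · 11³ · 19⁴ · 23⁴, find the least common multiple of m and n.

372981521483728001812

max exponent per prime: 2² · 11³ · 17⁴ · 19⁴ · 23⁵ = 372981521483728001812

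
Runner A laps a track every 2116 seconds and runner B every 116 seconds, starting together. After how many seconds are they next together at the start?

61364

2116 = 2² · 23²; 116 = 2² · 29
max exponents: 2² · 23² · 29 = 61364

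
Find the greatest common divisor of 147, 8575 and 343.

147 = 3 · 7²; 8575 = 5² · 7³; 343 = 7³
gcd takes min exponent of each prime: 7² = 49

49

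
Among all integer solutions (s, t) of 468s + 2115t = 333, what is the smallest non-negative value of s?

Euclid: 2115 = 4·468 + 243; 468 = 1·243 + 225; 243 = 1·225 + 18; 225 = 12·18 + 9; 18 = 2·9 + 0 → gcd = 9; 333 = 9·37.
Back-substitution yields 468·(113) + 2115·(-25) = 9, so one solution is s = 113·37 = 4181, t = -25·37 = -925.
Solutions in s differ by 2115/9 = 235; the one in [0, 235) is 4181 mod 235 = 186.

186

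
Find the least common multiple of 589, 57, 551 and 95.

256215

lcm(589, 57) = 589·57/gcd = 33573/19 = 1767
lcm(1767, 551) = 1767·551/gcd = 973617/19 = 51243
lcm(51243, 95) = 51243·95/gcd = 4868085/19 = 256215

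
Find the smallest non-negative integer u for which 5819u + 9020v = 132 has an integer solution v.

Euclid: 9020 = 1·5819 + 3201; 5819 = 1·3201 + 2618; 3201 = 1·2618 + 583; 2618 = 4·583 + 286; 583 = 2·286 + 11; 286 = 26·11 + 0 → gcd = 11; 132 = 11·12.
Back-substitution yields 5819·(-31) + 9020·(20) = 11, so one solution is u = -31·12 = -372, v = 20·12 = 240.
Solutions in u differ by 9020/11 = 820; the one in [0, 820) is -372 mod 820 = 448.

448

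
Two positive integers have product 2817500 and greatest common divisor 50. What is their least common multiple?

gcd·lcm = product, so lcm = 2817500/50 = 56350.

56350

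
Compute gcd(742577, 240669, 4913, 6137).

17

gcd(742577, 240669): 742577 = 3·240669 + 20570; 240669 = 11·20570 + 14399; 20570 = 1·14399 + 6171; 14399 = 2·6171 + 2057; 6171 = 3·2057 + 0 → 2057
gcd(2057, 4913): 4913 = 2·2057 + 799; 2057 = 2·799 + 459; 799 = 1·459 + 340; 459 = 1·340 + 119; 340 = 2·119 + 102; 119 = 1·102 + 17; 102 = 6·17 + 0 → 17
gcd(17, 6137): 6137 = 361·17 + 0 → 17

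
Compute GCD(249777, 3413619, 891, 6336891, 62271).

99

249777 = 3³ · 11 · 29²; 3413619 = 3² · 11 · 29² · 41; 891 = 3⁴ · 11; 6336891 = 3² · 11³ · 23²; 62271 = 3² · 11 · 17 · 37
gcd takes min exponent of each prime: 3² · 11 = 99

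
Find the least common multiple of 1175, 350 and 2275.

213850

1175 = 5² · 47; 350 = 2 · 5² · 7; 2275 = 5² · 7 · 13
lcm takes max exponent of each prime: 2 · 5² · 7 · 13 · 47 = 213850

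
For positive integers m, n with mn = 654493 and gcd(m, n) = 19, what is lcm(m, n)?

34447

gcd·lcm = product, so lcm = 654493/19 = 34447.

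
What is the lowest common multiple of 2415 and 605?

292215

2415 = 3 · 5 · 7 · 23; 605 = 5 · 11²
max exponents: 3 · 5 · 7 · 11² · 23 = 292215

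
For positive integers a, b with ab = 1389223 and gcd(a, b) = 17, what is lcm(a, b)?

gcd·lcm = product, so lcm = 1389223/17 = 81719.

81719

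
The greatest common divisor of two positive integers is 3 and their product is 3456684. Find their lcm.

For any two positive integers, gcd × lcm equals their product. Hence lcm = 3456684 / 3 = 1152228.

1152228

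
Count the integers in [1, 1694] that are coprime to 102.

532

Prime factors of 102: 2, 3, 17. Count integers ≤ 1694 divisible by none of them.
By inclusion–exclusion: 1694 − ⌊1694/2⌋ − ⌊1694/3⌋ − ⌊1694/17⌋ + ⌊1694/6⌋ + ⌊1694/34⌋ + ⌊1694/51⌋ − ⌊1694/102⌋ = 532.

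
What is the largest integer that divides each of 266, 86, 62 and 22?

2

gcd(266, 86): 266 = 3·86 + 8; 86 = 10·8 + 6; 8 = 1·6 + 2; 6 = 3·2 + 0 → 2
gcd(2, 62): 62 = 31·2 + 0 → 2
gcd(2, 22): 22 = 11·2 + 0 → 2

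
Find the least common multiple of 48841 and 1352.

48841 = 13² · 17²; 1352 = 2³ · 13²
max exponents: 2³ · 13² · 17² = 390728

390728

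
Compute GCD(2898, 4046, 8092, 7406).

gcd(2898, 4046): 4046 = 1·2898 + 1148; 2898 = 2·1148 + 602; 1148 = 1·602 + 546; 602 = 1·546 + 56; 546 = 9·56 + 42; 56 = 1·42 + 14; 42 = 3·14 + 0 → 14
gcd(14, 8092): 8092 = 578·14 + 0 → 14
gcd(14, 7406): 7406 = 529·14 + 0 → 14

14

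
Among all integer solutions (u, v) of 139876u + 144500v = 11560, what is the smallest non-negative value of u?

60

Euclid: 144500 = 1·139876 + 4624; 139876 = 30·4624 + 1156; 4624 = 4·1156 + 0 → gcd = 1156; 11560 = 1156·10.
Back-substitution yields 139876·(31) + 144500·(-30) = 1156, so one solution is u = 31·10 = 310, v = -30·10 = -300.
Solutions in u differ by 144500/1156 = 125; the one in [0, 125) is 310 mod 125 = 60.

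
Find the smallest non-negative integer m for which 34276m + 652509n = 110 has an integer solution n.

gcd(34276, 652509) = 11 (Euclid: 652509 = 19·34276 + 1265; 34276 = 27·1265 + 121; 1265 = 10·121 + 55; 121 = 2·55 + 11; 55 = 5·11 + 0), and 11 | 110.
Extended Euclid: 34276·(10832) + 652509·(-569) = 11. Scale by 10: m₀ = 108320.
General solution m = m₀ + 59319t; reducing mod 59319 gives m = 49001 (and n = -2574).

49001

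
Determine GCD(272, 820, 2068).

gcd(272, 820): 820 = 3·272 + 4; 272 = 68·4 + 0 → 4
gcd(4, 2068): 2068 = 517·4 + 0 → 4

4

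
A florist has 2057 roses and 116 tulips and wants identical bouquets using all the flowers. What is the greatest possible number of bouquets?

Euclid: 2057 = 17·116 + 85; 116 = 1·85 + 31; 85 = 2·31 + 23; 31 = 1·23 + 8; 23 = 2·8 + 7; 8 = 1·7 + 1; 7 = 7·1 + 0. Last nonzero remainder: 1.

1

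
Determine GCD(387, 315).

9

Euclid: 387 = 1·315 + 72; 315 = 4·72 + 27; 72 = 2·27 + 18; 27 = 1·18 + 9; 18 = 2·9 + 0. Last nonzero remainder: 9.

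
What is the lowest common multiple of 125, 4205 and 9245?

194376125

125 = 5³; 4205 = 5 · 29²; 9245 = 5 · 43²
lcm takes max exponent of each prime: 5³ · 29² · 43² = 194376125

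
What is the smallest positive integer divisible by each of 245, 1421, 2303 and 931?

245 = 5 · 7²; 1421 = 7² · 29; 2303 = 7² · 47; 931 = 7² · 19
lcm takes max exponent of each prime: 5 · 7² · 19 · 29 · 47 = 6344765

6344765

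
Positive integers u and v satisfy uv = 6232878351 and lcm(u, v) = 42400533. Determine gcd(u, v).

147

gcd·lcm = product, so gcd = 6232878351/42400533 = 147.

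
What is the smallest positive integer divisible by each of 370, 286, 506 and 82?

49894130

370 = 2 · 5 · 37; 286 = 2 · 11 · 13; 506 = 2 · 11 · 23; 82 = 2 · 41
lcm takes max exponent of each prime: 2 · 5 · 11 · 13 · 23 · 37 · 41 = 49894130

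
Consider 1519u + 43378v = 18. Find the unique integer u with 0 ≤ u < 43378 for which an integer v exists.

20304

Euclid: 43378 = 28·1519 + 846; 1519 = 1·846 + 673; 846 = 1·673 + 173; 673 = 3·173 + 154; 173 = 1·154 + 19; 154 = 8·19 + 2; 19 = 9·2 + 1; 2 = 2·1 + 0 → gcd = 1; 18 = 1·18.
Back-substitution yields 1519·(-20561) + 43378·(720) = 1, so one solution is u = -20561·18 = -370098, v = 720·18 = 12960.
Solutions in u differ by 43378/1 = 43378; the one in [0, 43378) is -370098 mod 43378 = 20304.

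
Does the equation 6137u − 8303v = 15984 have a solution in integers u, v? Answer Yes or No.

No

gcd(6137, 8303): 8303 = 1·6137 + 2166; 6137 = 2·2166 + 1805; 2166 = 1·1805 + 361; 1805 = 5·361 + 0 → 361
361 does not divide 15984, so a solution does not exist.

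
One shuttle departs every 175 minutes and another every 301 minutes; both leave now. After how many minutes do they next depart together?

7525

175 = 5² · 7; 301 = 7 · 43
max exponents: 5² · 7 · 43 = 7525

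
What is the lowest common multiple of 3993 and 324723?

gcd first: 324723 = 81·3993 + 1290; 3993 = 3·1290 + 123; 1290 = 10·123 + 60; 123 = 2·60 + 3; 60 = 20·3 + 0 → gcd = 3
lcm = 3993·324723/gcd = 1296618939/3 = 432206313

432206313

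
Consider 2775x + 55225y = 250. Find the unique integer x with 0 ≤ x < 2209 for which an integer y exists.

219

Euclid: 55225 = 19·2775 + 2500; 2775 = 1·2500 + 275; 2500 = 9·275 + 25; 275 = 11·25 + 0 → gcd = 25; 250 = 25·10.
Back-substitution yields 2775·(-199) + 55225·(10) = 25, so one solution is x = -199·10 = -1990, y = 10·10 = 100.
Solutions in x differ by 55225/25 = 2209; the one in [0, 2209) is -1990 mod 2209 = 219.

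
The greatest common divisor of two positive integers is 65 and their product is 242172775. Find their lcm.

gcd·lcm = product, so lcm = 242172775/65 = 3725735.

3725735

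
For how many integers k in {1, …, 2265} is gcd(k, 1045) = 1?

1560

1045 = 5·11·19. Inclusion–exclusion on these primes:
2265 − ⌊2265/5⌋ − ⌊2265/11⌋ − ⌊2265/19⌋ + ⌊2265/55⌋ + ⌊2265/95⌋ + ⌊2265/209⌋ − ⌊2265/1045⌋ = 1560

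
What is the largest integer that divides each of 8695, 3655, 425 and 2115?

5

gcd(8695, 3655): 8695 = 2·3655 + 1385; 3655 = 2·1385 + 885; 1385 = 1·885 + 500; 885 = 1·500 + 385; 500 = 1·385 + 115; 385 = 3·115 + 40; 115 = 2·40 + 35; 40 = 1·35 + 5; 35 = 7·5 + 0 → 5
gcd(5, 425): 425 = 85·5 + 0 → 5
gcd(5, 2115): 2115 = 423·5 + 0 → 5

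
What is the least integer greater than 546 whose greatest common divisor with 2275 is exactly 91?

2275 = 91·25. Any k with gcd(k, 2275) = 91 is a multiple of 91, say 91s, with s coprime to 25.
Need s > 546/91, so s ≥ 7. First s ≥ 7 with gcd(s, 25) = 1 is s = 7. Thus k = 91·7 = 637.

637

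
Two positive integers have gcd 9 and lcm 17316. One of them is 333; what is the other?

a·b = gcd·lcm = 9·17316 = 155844, so b = 155844/333 = 468.

468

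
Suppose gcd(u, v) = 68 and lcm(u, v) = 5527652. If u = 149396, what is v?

u·v = gcd·lcm = 68·5527652 = 375880336, so v = 375880336/149396 = 2516.

2516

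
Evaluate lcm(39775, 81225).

gcd first: 81225 = 2·39775 + 1675; 39775 = 23·1675 + 1250; 1675 = 1·1250 + 425; 1250 = 2·425 + 400; 425 = 1·400 + 25; 400 = 16·25 + 0 → gcd = 25
lcm = 39775·81225/gcd = 3230724375/25 = 129228975

129228975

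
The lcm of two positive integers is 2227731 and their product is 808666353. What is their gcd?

363

gcd·lcm = product, so gcd = 808666353/2227731 = 363.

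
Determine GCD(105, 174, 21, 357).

105 = 3 · 5 · 7; 174 = 2 · 3 · 29; 21 = 3 · 7; 357 = 3 · 7 · 17
gcd takes min exponent of each prime: 3 = 3

3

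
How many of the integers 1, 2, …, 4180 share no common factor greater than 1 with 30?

1114

Prime factors of 30: 2, 3, 5. Count integers ≤ 4180 divisible by none of them.
By inclusion–exclusion: 4180 − ⌊4180/2⌋ − ⌊4180/3⌋ − ⌊4180/5⌋ + ⌊4180/6⌋ + ⌊4180/10⌋ + ⌊4180/15⌋ − ⌊4180/30⌋ = 1114.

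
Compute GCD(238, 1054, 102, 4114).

34

gcd(238, 1054): 1054 = 4·238 + 102; 238 = 2·102 + 34; 102 = 3·34 + 0 → 34
gcd(34, 102): 102 = 3·34 + 0 → 34
gcd(34, 4114): 4114 = 121·34 + 0 → 34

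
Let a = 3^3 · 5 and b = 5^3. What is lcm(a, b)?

max exponent per prime: 3^3 · 5^3 = 3375

3375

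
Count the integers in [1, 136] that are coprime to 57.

Prime factors of 57: 3, 19. Count integers ≤ 136 divisible by none of them.
By inclusion–exclusion: 136 − ⌊136/3⌋ − ⌊136/19⌋ + ⌊136/57⌋ = 86.

86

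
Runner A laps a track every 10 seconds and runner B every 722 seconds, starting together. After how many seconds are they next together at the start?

gcd first: 722 = 72·10 + 2; 10 = 5·2 + 0 → gcd = 2
lcm = 10·722/gcd = 7220/2 = 3610

3610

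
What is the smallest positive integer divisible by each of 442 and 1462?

19006

gcd first: 1462 = 3·442 + 136; 442 = 3·136 + 34; 136 = 4·34 + 0 → gcd = 34
lcm = 442·1462/gcd = 646204/34 = 19006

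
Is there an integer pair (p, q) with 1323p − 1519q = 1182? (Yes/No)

By Bézout, 1323p − 1519q = 1182 has integer solutions iff gcd(1323, 1519) | 1182.
Euclid: 1519 = 1·1323 + 196; 1323 = 6·196 + 147; 196 = 1·147 + 49; 147 = 3·49 + 0. gcd = 49; 1182 mod 49 = 6. No.

No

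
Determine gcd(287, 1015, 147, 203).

7

gcd(287, 1015): 1015 = 3·287 + 154; 287 = 1·154 + 133; 154 = 1·133 + 21; 133 = 6·21 + 7; 21 = 3·7 + 0 → 7
gcd(7, 147): 147 = 21·7 + 0 → 7
gcd(7, 203): 203 = 29·7 + 0 → 7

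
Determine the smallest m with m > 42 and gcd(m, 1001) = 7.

1001 = 7·143. Any m with gcd(m, 1001) = 7 is a multiple of 7, say 7s, with s coprime to 143.
Need s > 42/7, so s ≥ 7. First s ≥ 7 with gcd(s, 143) = 1 is s = 7. Thus m = 7·7 = 49.

49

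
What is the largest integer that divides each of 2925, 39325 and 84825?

2925 = 3² · 5² · 13; 39325 = 5² · 11² · 13; 84825 = 3² · 5² · 13 · 29
gcd takes min exponent of each prime: 5² · 13 = 325

325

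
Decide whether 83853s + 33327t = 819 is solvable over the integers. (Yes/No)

Yes

gcd(83853, 33327): 83853 = 2·33327 + 17199; 33327 = 1·17199 + 16128; 17199 = 1·16128 + 1071; 16128 = 15·1071 + 63; 1071 = 17·63 + 0 → 63
63 divides 819, so a solution exists.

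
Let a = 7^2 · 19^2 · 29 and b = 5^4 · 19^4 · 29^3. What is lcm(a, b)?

97338465363125

max exponent per prime: 5^4 · 7^2 · 19^4 · 29^3 = 97338465363125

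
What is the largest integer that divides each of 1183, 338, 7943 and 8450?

169

1183 = 7 · 13²; 338 = 2 · 13²; 7943 = 13² · 47; 8450 = 2 · 5² · 13²
gcd takes min exponent of each prime: 13² = 169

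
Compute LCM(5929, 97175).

gcd first: 97175 = 16·5929 + 2311; 5929 = 2·2311 + 1307; 2311 = 1·1307 + 1004; 1307 = 1·1004 + 303; 1004 = 3·303 + 95; 303 = 3·95 + 18; 95 = 5·18 + 5; 18 = 3·5 + 3; 5 = 1·3 + 2; 3 = 1·2 + 1; 2 = 2·1 + 0 → gcd = 1
lcm = 5929·97175/gcd = 576150575/1 = 576150575

576150575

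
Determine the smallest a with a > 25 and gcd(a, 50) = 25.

gcd(a, 50) = 25 forces 25 | a; write a = 25s. Then gcd(25s, 25·2) = 25·gcd(s, 2), so need gcd(s, 2) = 1.
25s > 25 gives s ≥ 2. The least s ≥ 2 coprime to 2 is 3, so a = 25·3 = 75.

75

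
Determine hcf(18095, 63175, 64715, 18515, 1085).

gcd(18095, 63175): 63175 = 3·18095 + 8890; 18095 = 2·8890 + 315; 8890 = 28·315 + 70; 315 = 4·70 + 35; 70 = 2·35 + 0 → 35
gcd(35, 64715): 64715 = 1849·35 + 0 → 35
gcd(35, 18515): 18515 = 529·35 + 0 → 35
gcd(35, 1085): 1085 = 31·35 + 0 → 35

35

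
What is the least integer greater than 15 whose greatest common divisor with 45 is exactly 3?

21

45 = 3·15. Any t with gcd(t, 45) = 3 is a multiple of 3, say 3s, with s coprime to 15.
Need s > 15/3, so s ≥ 6. First s ≥ 6 with gcd(s, 15) = 1 is s = 7. Thus t = 3·7 = 21.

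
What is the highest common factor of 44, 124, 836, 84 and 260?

gcd(44, 124): 124 = 2·44 + 36; 44 = 1·36 + 8; 36 = 4·8 + 4; 8 = 2·4 + 0 → 4
gcd(4, 836): 836 = 209·4 + 0 → 4
gcd(4, 84): 84 = 21·4 + 0 → 4
gcd(4, 260): 260 = 65·4 + 0 → 4

4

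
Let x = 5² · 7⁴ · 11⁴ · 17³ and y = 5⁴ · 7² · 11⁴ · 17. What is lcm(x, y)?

107941806520625

max exponent per prime: 5⁴ · 7⁴ · 11⁴ · 17³ = 107941806520625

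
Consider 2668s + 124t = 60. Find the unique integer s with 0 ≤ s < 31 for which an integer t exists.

Reduce mod 124: 2668s ≡ 60 (mod 124). With g = gcd(2668, 124) = 4 dividing 60, divide through: 667s ≡ 15 (mod 31).
Since gcd(667, 31) = 1, s ≡ 15·(667)⁻¹ ≡ 30 (mod 31). Smallest non-negative: 30.

30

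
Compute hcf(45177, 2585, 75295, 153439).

11

gcd(45177, 2585): 45177 = 17·2585 + 1232; 2585 = 2·1232 + 121; 1232 = 10·121 + 22; 121 = 5·22 + 11; 22 = 2·11 + 0 → 11
gcd(11, 75295): 75295 = 6845·11 + 0 → 11
gcd(11, 153439): 153439 = 13949·11 + 0 → 11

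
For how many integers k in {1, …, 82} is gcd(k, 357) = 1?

44

Prime factors of 357: 3, 7, 17. Count integers ≤ 82 divisible by none of them.
By inclusion–exclusion: 82 − ⌊82/3⌋ − ⌊82/7⌋ − ⌊82/17⌋ + ⌊82/21⌋ + ⌊82/51⌋ + ⌊82/119⌋ − ⌊82/357⌋ = 44.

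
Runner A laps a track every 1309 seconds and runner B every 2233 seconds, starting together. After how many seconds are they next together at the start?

37961

1309 = 7 · 11 · 17; 2233 = 7 · 11 · 29
max exponents: 7 · 11 · 17 · 29 = 37961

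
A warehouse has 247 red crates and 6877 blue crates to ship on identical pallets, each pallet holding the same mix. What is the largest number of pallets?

247 = 13 · 19
6877 = 13 · 23²
Common: 13 = 13

13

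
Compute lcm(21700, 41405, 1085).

25671100

21700 = 2² · 5² · 7 · 31; 41405 = 5 · 7² · 13²; 1085 = 5 · 7 · 31
lcm takes max exponent of each prime: 2² · 5² · 7² · 13² · 31 = 25671100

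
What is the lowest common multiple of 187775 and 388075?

187775 = 5² · 7 · 29 · 37; 388075 = 5² · 19² · 43
max exponents: 5² · 7 · 19² · 29 · 37 · 43 = 2914831325

2914831325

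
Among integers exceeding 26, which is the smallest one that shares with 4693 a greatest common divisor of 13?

39

4693 = 13·361. Any k with gcd(k, 4693) = 13 is a multiple of 13, say 13s, with s coprime to 361.
Need s > 26/13, so s ≥ 3. First s ≥ 3 with gcd(s, 361) = 1 is s = 3. Thus k = 13·3 = 39.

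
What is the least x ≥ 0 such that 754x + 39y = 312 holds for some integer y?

0

gcd(754, 39) = 13 (Euclid: 754 = 19·39 + 13; 39 = 3·13 + 0), and 13 | 312.
Extended Euclid: 754·(1) + 39·(-19) = 13. Scale by 24: x₀ = 24.
General solution x = x₀ + 3t; reducing mod 3 gives x = 0 (and y = 8).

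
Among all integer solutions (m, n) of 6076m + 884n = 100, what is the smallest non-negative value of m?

7

Euclid: 6076 = 6·884 + 772; 884 = 1·772 + 112; 772 = 6·112 + 100; 112 = 1·100 + 12; 100 = 8·12 + 4; 12 = 3·4 + 0 → gcd = 4; 100 = 4·25.
Back-substitution yields 6076·(71) + 884·(-488) = 4, so one solution is m = 71·25 = 1775, n = -488·25 = -12200.
Solutions in m differ by 884/4 = 221; the one in [0, 221) is 1775 mod 221 = 7.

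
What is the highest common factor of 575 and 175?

575 = 5² · 23
175 = 5² · 7
Common: 5² = 25

25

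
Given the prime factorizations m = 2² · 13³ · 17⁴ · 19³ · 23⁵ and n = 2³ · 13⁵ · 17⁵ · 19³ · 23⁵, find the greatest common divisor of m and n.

min exponent per shared prime: 2² · 13³ · 17⁴ · 19³ · 23⁵ = 32403037000266931076

32403037000266931076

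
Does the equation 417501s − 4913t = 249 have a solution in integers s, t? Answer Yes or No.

By Bézout, 417501s − 4913t = 249 has integer solutions iff gcd(417501, 4913) | 249.
Euclid: 417501 = 84·4913 + 4809; 4913 = 1·4809 + 104; 4809 = 46·104 + 25; 104 = 4·25 + 4; 25 = 6·4 + 1; 4 = 4·1 + 0. gcd = 1; 249 mod 1 = 0. Yes.

Yes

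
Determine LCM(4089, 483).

658329

4089 = 3 · 29 · 47; 483 = 3 · 7 · 23
max exponents: 3 · 7 · 23 · 29 · 47 = 658329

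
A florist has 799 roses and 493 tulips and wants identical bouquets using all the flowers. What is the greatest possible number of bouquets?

17

Euclid: 799 = 1·493 + 306; 493 = 1·306 + 187; 306 = 1·187 + 119; 187 = 1·119 + 68; 119 = 1·68 + 51; 68 = 1·51 + 17; 51 = 3·17 + 0. Last nonzero remainder: 17.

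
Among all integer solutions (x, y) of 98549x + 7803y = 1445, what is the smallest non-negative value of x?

Euclid: 98549 = 12·7803 + 4913; 7803 = 1·4913 + 2890; 4913 = 1·2890 + 2023; 2890 = 1·2023 + 867; 2023 = 2·867 + 289; 867 = 3·289 + 0 → gcd = 289; 1445 = 289·5.
Back-substitution yields 98549·(8) + 7803·(-101) = 289, so one solution is x = 8·5 = 40, y = -101·5 = -505.
Solutions in x differ by 7803/289 = 27; the one in [0, 27) is 40 mod 27 = 13.

13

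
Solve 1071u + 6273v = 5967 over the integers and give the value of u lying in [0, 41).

29

Reduce mod 6273: 1071u ≡ 5967 (mod 6273). With g = gcd(1071, 6273) = 153 dividing 5967, divide through: 7u ≡ 39 (mod 41).
Since gcd(7, 41) = 1, u ≡ 39·(7)⁻¹ ≡ 29 (mod 41). Smallest non-negative: 29.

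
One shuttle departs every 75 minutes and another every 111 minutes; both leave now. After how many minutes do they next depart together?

gcd first: 111 = 1·75 + 36; 75 = 2·36 + 3; 36 = 12·3 + 0 → gcd = 3
lcm = 75·111/gcd = 8325/3 = 2775

2775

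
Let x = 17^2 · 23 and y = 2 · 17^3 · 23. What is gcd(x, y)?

6647

min exponent per shared prime: 17^2 · 23 = 6647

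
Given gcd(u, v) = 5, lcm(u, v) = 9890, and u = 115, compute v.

Using uv = gcd(u,v)·lcm(u,v) = 5·9890 = 49450, we get v = 49450/115 = 430.

430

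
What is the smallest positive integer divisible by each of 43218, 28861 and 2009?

1043671482

lcm(43218, 28861) = 43218·28861/gcd = 1247314698/49 = 25455402
lcm(25455402, 2009) = 25455402·2009/gcd = 51139902618/49 = 1043671482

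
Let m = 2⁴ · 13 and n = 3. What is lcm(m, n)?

max exponent per prime: 2⁴ · 3 · 13 = 624

624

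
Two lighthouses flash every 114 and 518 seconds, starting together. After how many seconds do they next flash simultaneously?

gcd first: 518 = 4·114 + 62; 114 = 1·62 + 52; 62 = 1·52 + 10; 52 = 5·10 + 2; 10 = 5·2 + 0 → gcd = 2
lcm = 114·518/gcd = 59052/2 = 29526

29526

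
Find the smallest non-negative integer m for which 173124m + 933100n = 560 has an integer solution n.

Reduce mod 933100: 173124m ≡ 560 (mod 933100). With g = gcd(173124, 933100) = 28 dividing 560, divide through: 6183m ≡ 20 (mod 33325).
Since gcd(6183, 33325) = 1, m ≡ 20·(6183)⁻¹ ≡ 24890 (mod 33325). Smallest non-negative: 24890.

24890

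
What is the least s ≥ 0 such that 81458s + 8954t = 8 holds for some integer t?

2793

Euclid: 81458 = 9·8954 + 872; 8954 = 10·872 + 234; 872 = 3·234 + 170; 234 = 1·170 + 64; 170 = 2·64 + 42; 64 = 1·42 + 22; 42 = 1·22 + 20; 22 = 1·20 + 2; 20 = 10·2 + 0 → gcd = 2; 8 = 2·4.
Back-substitution yields 81458·(-421) + 8954·(3830) = 2, so one solution is s = -421·4 = -1684, t = 3830·4 = 15320.
Solutions in s differ by 8954/2 = 4477; the one in [0, 4477) is -1684 mod 4477 = 2793.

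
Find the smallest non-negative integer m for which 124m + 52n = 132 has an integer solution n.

Euclid: 124 = 2·52 + 20; 52 = 2·20 + 12; 20 = 1·12 + 8; 12 = 1·8 + 4; 8 = 2·4 + 0 → gcd = 4; 132 = 4·33.
Back-substitution yields 124·(-5) + 52·(12) = 4, so one solution is m = -5·33 = -165, n = 12·33 = 396.
Solutions in m differ by 52/4 = 13; the one in [0, 13) is -165 mod 13 = 4.

4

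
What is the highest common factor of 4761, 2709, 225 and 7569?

9

gcd(4761, 2709): 4761 = 1·2709 + 2052; 2709 = 1·2052 + 657; 2052 = 3·657 + 81; 657 = 8·81 + 9; 81 = 9·9 + 0 → 9
gcd(9, 225): 225 = 25·9 + 0 → 9
gcd(9, 7569): 7569 = 841·9 + 0 → 9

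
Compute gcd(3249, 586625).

Euclid: 586625 = 180·3249 + 1805; 3249 = 1·1805 + 1444; 1805 = 1·1444 + 361; 1444 = 4·361 + 0. Last nonzero remainder: 361.

361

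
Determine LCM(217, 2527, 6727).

2428447

217 = 7 · 31; 2527 = 7 · 19²; 6727 = 7 · 31²
lcm takes max exponent of each prime: 7 · 19² · 31² = 2428447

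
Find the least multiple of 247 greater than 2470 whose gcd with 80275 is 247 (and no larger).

80275 = 247·325. Any a with gcd(a, 80275) = 247 is a multiple of 247, say 247s, with s coprime to 325.
Need s > 2470/247, so s ≥ 11. First s ≥ 11 with gcd(s, 325) = 1 is s = 11. Thus a = 247·11 = 2717.

2717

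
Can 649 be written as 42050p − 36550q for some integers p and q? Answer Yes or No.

No

By Bézout, 42050p − 36550q = 649 has integer solutions iff gcd(42050, 36550) | 649.
Euclid: 42050 = 1·36550 + 5500; 36550 = 6·5500 + 3550; 5500 = 1·3550 + 1950; 3550 = 1·1950 + 1600; 1950 = 1·1600 + 350; 1600 = 4·350 + 200; 350 = 1·200 + 150; 200 = 1·150 + 50; 150 = 3·50 + 0. gcd = 50; 649 mod 50 = 49. No.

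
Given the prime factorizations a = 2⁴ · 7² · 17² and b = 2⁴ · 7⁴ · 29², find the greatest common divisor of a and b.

784

min exponent per shared prime: 2⁴ · 7² = 784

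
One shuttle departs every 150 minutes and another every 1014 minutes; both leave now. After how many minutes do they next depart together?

25350

150 = 2 · 3 · 5²; 1014 = 2 · 3 · 13²
max exponents: 2 · 3 · 5² · 13² = 25350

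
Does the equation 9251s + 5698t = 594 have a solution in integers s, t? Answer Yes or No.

Yes

gcd(9251, 5698): 9251 = 1·5698 + 3553; 5698 = 1·3553 + 2145; 3553 = 1·2145 + 1408; 2145 = 1·1408 + 737; 1408 = 1·737 + 671; 737 = 1·671 + 66; 671 = 10·66 + 11; 66 = 6·11 + 0 → 11
11 divides 594, so a solution exists.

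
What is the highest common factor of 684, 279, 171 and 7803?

9

gcd(684, 279): 684 = 2·279 + 126; 279 = 2·126 + 27; 126 = 4·27 + 18; 27 = 1·18 + 9; 18 = 2·9 + 0 → 9
gcd(9, 171): 171 = 19·9 + 0 → 9
gcd(9, 7803): 7803 = 867·9 + 0 → 9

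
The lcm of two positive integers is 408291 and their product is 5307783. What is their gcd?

13

gcd·lcm = product, so gcd = 5307783/408291 = 13.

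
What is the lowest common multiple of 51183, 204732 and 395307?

74317716

51183 = 3² · 11² · 47; 204732 = 2² · 3² · 11² · 47; 395307 = 3³ · 11⁴
lcm takes max exponent of each prime: 2² · 3³ · 11⁴ · 47 = 74317716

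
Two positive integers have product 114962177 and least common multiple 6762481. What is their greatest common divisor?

17

gcd·lcm = product, so gcd = 114962177/6762481 = 17.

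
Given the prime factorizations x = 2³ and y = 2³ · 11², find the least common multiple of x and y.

968

max exponent per prime: 2³ · 11² = 968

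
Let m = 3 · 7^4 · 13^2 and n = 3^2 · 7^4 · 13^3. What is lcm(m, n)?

max exponent per prime: 3^2 · 7^4 · 13^3 = 47474973

47474973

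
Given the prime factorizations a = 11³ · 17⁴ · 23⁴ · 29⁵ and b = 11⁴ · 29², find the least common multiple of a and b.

7018879066788754333949

max exponent per prime: 11⁴ · 17⁴ · 23⁴ · 29⁵ = 7018879066788754333949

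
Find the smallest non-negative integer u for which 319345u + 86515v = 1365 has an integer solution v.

476

Reduce mod 86515: 319345u ≡ 1365 (mod 86515). With g = gcd(319345, 86515) = 65 dividing 1365, divide through: 4913u ≡ 21 (mod 1331).
Since gcd(4913, 1331) = 1, u ≡ 21·(4913)⁻¹ ≡ 476 (mod 1331). Smallest non-negative: 476.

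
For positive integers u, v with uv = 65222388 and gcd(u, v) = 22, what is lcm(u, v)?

For any two positive integers, gcd × lcm equals their product. Hence lcm = 65222388 / 22 = 2964654.

2964654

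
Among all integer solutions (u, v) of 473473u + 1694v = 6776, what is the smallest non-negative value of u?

0

gcd(473473, 1694) = 847 (Euclid: 473473 = 279·1694 + 847; 1694 = 2·847 + 0), and 847 | 6776.
Extended Euclid: 473473·(1) + 1694·(-279) = 847. Scale by 8: u₀ = 8.
General solution u = u₀ + 2t; reducing mod 2 gives u = 0 (and v = 4).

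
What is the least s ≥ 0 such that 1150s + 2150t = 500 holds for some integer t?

Euclid: 2150 = 1·1150 + 1000; 1150 = 1·1000 + 150; 1000 = 6·150 + 100; 150 = 1·100 + 50; 100 = 2·50 + 0 → gcd = 50; 500 = 50·10.
Back-substitution yields 1150·(15) + 2150·(-8) = 50, so one solution is s = 15·10 = 150, t = -8·10 = -80.
Solutions in s differ by 2150/50 = 43; the one in [0, 43) is 150 mod 43 = 21.

21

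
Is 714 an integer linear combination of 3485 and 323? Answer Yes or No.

gcd(3485, 323): 3485 = 10·323 + 255; 323 = 1·255 + 68; 255 = 3·68 + 51; 68 = 1·51 + 17; 51 = 3·17 + 0 → 17
17 divides 714, so a solution exists.

Yes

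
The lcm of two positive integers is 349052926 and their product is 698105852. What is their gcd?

2

gcd·lcm = product, so gcd = 698105852/349052926 = 2.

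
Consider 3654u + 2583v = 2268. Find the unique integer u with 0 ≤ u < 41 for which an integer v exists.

19

Euclid: 3654 = 1·2583 + 1071; 2583 = 2·1071 + 441; 1071 = 2·441 + 189; 441 = 2·189 + 63; 189 = 3·63 + 0 → gcd = 63; 2268 = 63·36.
Back-substitution yields 3654·(-12) + 2583·(17) = 63, so one solution is u = -12·36 = -432, v = 17·36 = 612.
Solutions in u differ by 2583/63 = 41; the one in [0, 41) is -432 mod 41 = 19.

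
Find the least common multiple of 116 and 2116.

61364

116 = 2² · 29; 2116 = 2² · 23²
max exponents: 2² · 23² · 29 = 61364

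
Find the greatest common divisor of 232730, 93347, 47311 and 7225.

gcd(232730, 93347): 232730 = 2·93347 + 46036; 93347 = 2·46036 + 1275; 46036 = 36·1275 + 136; 1275 = 9·136 + 51; 136 = 2·51 + 34; 51 = 1·34 + 17; 34 = 2·17 + 0 → 17
gcd(17, 47311): 47311 = 2783·17 + 0 → 17
gcd(17, 7225): 7225 = 425·17 + 0 → 17

17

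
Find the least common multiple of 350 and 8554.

350 = 2 · 5² · 7; 8554 = 2 · 7 · 13 · 47
max exponents: 2 · 5² · 7 · 13 · 47 = 213850

213850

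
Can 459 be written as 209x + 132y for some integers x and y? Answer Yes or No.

No

By Bézout, 209x + 132y = 459 has integer solutions iff gcd(209, 132) | 459.
Euclid: 209 = 1·132 + 77; 132 = 1·77 + 55; 77 = 1·55 + 22; 55 = 2·22 + 11; 22 = 2·11 + 0. gcd = 11; 459 mod 11 = 8. No.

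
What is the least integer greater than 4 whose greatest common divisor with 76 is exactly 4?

8

gcd(m, 76) = 4 forces 4 | m; write m = 4s. Then gcd(4s, 4·19) = 4·gcd(s, 19), so need gcd(s, 19) = 1.
4s > 4 gives s ≥ 2. The least s ≥ 2 coprime to 19 is 2, so m = 4·2 = 8.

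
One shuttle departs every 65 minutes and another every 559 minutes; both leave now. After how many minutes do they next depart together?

65 = 5 · 13; 559 = 13 · 43
max exponents: 5 · 13 · 43 = 2795

2795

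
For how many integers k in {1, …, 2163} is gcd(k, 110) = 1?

788

110 = 2·5·11. Inclusion–exclusion on these primes:
2163 − ⌊2163/2⌋ − ⌊2163/5⌋ − ⌊2163/11⌋ + ⌊2163/10⌋ + ⌊2163/22⌋ + ⌊2163/55⌋ − ⌊2163/110⌋ = 788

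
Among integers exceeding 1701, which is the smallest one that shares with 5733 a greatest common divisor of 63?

1827

Multiples of 63 above 1701: 63·28, 63·29, … . Need the cofactor coprime to 5733/63 = 91.
Checking s = 28, 29, … the first with gcd(s, 91) = 1 is s = 29, giving 1827.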